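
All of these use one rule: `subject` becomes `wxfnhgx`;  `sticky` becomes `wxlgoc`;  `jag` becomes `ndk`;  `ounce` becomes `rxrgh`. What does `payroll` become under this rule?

The shift depends on letter class: consonant s→w is +4, but vowel u→x is +3. Vowels shift forward by 3 and consonants shift forward by 4.
On payroll: p(cons)+4=t, a(vowel)+3=d, y(cons)+4=c, r(cons)+4=v, o(vowel)+3=r, l(cons)+4=p, l(cons)+4=p.

tdcvrpp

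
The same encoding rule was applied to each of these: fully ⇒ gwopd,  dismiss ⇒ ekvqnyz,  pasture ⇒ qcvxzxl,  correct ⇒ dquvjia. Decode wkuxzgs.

In fully: f→g is +1, u→w is +2, l→o is +3, l→p is +4 — the shift increases by 1 each position. Letter i (0-indexed) is shifted by i+1, so successive shifts are 1, 2, 3, ….
Undoing it on wkuxzgs: w−1=v, k−2=i, u−3=r, x−4=t, z−5=u, g−6=a, s−7=l.

virtual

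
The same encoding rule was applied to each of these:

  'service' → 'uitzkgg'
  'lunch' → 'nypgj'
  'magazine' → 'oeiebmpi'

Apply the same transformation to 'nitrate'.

pmvvcxg

It's a Vigenère-style cipher with numeric key [2,4]: position i shifts by key[i mod 2].
For nitrate: n+2=p, i+4=m, t+2=v, r+4=v, a+2=c, t+4=x, e+2=g.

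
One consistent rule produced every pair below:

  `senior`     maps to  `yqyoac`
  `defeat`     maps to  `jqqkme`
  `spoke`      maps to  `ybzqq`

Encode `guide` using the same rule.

mgtjq

Shifts by position in senior: pos 0: s→y (+6), pos 1: e→q (+12), pos 2: n→y (+11), pos 3: i→o (+6), pos 4: o→a (+12), pos 5: r→c (+11) — repeating every 3. It's a Vigenère-style cipher with numeric key [6,12,11]: position i shifts by key[i mod 3].
For guide: g+6=m, u+12=g, i+11=t, d+6=j, e+12=q.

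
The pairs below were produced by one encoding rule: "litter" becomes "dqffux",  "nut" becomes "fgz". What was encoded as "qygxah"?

Read the word backwards and shift each letter +12.
Decoding qygxah: shift back: q−12=e, y−12=m, g−12=u, x−12=l, a−12=o, h−12=v → emulov; then reverse → volume.

volume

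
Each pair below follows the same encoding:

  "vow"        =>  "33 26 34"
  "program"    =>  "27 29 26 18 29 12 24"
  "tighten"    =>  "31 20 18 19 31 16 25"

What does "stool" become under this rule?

v is letter #22 and maps to 33: an offset of 11. Each letter is replaced by its alphabet position (a=1..z=26) + 11.
For stool: s=19→30, t=20→31, o=15→26, o=15→26, l=12→23.

30 31 26 26 23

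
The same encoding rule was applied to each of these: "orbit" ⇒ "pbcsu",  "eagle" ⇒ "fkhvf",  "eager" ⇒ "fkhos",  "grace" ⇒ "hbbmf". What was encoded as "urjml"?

Shifts by position in orbit: pos 0: o→p (+1), pos 1: r→b (+10), pos 2: b→c (+1), pos 3: i→s (+10) — repeating every 2. A repeating key of period 2 is used — shifts +1, +10 over and over.
Undoing it on urjml: u−1=t, r−10=h, j−1=i, m−10=c, l−1=k.

thick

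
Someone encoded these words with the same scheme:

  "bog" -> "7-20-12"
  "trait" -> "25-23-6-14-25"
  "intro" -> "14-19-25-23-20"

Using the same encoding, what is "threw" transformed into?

25-13-23-10-28

The number is (letter's place in the alphabet, a=1) + 5.
Applying it to threw: t=20→25, h=8→13, r=18→23, e=5→10, w=23→28.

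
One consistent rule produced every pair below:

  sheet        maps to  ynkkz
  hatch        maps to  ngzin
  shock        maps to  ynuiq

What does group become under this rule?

mxuav

Compare letters: s→y is +6, h→n is +6, e→k is +6 — a constant shift. Every letter moves 6 places later in the alphabet, wrapping around z→a.
On group: g+6=m, r+6=x, o+6=u, u+6=a, p+6=v.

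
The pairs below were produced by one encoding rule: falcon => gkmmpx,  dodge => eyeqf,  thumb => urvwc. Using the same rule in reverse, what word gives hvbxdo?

glance

Shifts by position in falcon: pos 0: f→g (+1), pos 1: a→k (+10), pos 2: l→m (+1), pos 3: c→m (+10) — repeating every 2. It's a Vigenère-style cipher with numeric key [1,10]: position i shifts by key[i mod 2].
Reversing it on hvbxdo: h−1=g, v−10=l, b−1=a, x−10=n, d−1=c, o−10=e.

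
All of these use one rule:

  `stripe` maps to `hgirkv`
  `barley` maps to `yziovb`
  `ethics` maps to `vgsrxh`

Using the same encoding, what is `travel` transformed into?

Each pair mirrors across the alphabet (s↔h, t↔g, r↔i): positions sum to 25. Each letter is replaced by its mirror in the alphabet: a↔z, b↔y, c↔x, and so on (the Atbash cipher).
For travel: t↔g, r↔i, a↔z, v↔e, e↔v, l↔o.

gizevo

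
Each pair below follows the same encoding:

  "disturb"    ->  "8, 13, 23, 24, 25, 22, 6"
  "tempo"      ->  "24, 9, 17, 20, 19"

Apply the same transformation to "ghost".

11, 12, 19, 23, 24

d is letter #4 and maps to 8: an offset of 4. The number is (letter's place in the alphabet, a=1) + 4.
On ghost: g=7→11, h=8→12, o=15→19, s=19→23, t=20→24.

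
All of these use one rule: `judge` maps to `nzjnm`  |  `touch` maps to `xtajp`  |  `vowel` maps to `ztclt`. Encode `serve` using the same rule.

wjxcm

In judge: j→n is +4, u→z is +5, d→j is +6, g→n is +7 — the shift increases by 1 each position. The shift increases by 1 at each position, starting from +4: 4, 5, 6, ….
Applying it to serve: s+4=w, e+5=j, r+6=x, v+7=c, e+8=m.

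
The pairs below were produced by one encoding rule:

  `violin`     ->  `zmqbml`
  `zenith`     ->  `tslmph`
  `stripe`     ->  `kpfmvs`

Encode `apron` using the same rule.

v(21)→z(25) and i(8)→m(12) fit y≡5x+24 (mod 26); the inverse of 5 mod 26 is 21. This is an affine cipher: with a=0,…,z=25, each position x becomes (5x+24) mod 26.
For apron: a(0)→5·0+24≡24=y; p(15)→5·15+24≡21=v; r(17)→5·17+24≡5=f; o(14)→5·14+24≡16=q; n(13)→5·13+24≡11=l (all mod 26).

yvfql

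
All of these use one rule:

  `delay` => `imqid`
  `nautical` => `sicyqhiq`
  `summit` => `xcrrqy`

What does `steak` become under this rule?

The shift depends on letter class: consonant d→i is +5, but vowel e→m is +8. Two shifts are in play — +8 for a/e/i/o/u, +5 for every other letter.
On steak: s(cons)+5=x, t(cons)+5=y, e(vowel)+8=m, a(vowel)+8=i, k(cons)+5=p.

xymip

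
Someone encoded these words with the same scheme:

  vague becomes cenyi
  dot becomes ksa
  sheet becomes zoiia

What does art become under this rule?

eya

Vowels shift forward by 4 and consonants shift forward by 7.
Applying it to art: a(vowel)+4=e, r(cons)+7=y, t(cons)+7=a.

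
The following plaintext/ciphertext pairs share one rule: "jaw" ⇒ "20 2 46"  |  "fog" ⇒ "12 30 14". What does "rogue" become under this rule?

j(#10)→20 and a(#1)→2: differences scale by 2, so n = 2·pos + 0. The formula is n = 2×(alphabet index, a=1).
Applying it to rogue: r=18→36, o=15→30, g=7→14, u=21→42, e=5→10.

36 30 14 42 10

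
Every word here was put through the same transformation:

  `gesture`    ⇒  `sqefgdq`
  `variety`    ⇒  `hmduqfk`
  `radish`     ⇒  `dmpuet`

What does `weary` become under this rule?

iqmdk

Compare letters: g→s is +12, e→q is +12, s→e is +12 — a constant shift. Every letter moves 12 places later in the alphabet, wrapping around z→a.
Applying it to weary: w+12=i, e+12=q, a+12=m, r+12=d, y+12=k.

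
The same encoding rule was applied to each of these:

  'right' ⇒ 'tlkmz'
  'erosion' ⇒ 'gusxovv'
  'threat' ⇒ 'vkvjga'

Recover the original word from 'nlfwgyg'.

library

The shift increases by 1 at each position, starting from +2: 2, 3, 4, ….
Decoding nlfwgyg: n−2=l, l−3=i, f−4=b, w−5=r, g−6=a, y−7=r, g−8=y.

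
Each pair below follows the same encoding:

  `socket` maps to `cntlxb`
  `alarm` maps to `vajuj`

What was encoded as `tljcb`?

stack

The output letters match the input read backwards, each shifted +9: socket reversed is tekcos. Read the word backwards and shift each letter +9.
Undoing it on tljcb: shift back: t−9=k, l−9=c, j−9=a, c−9=t, b−9=s → kcats; then reverse → stack.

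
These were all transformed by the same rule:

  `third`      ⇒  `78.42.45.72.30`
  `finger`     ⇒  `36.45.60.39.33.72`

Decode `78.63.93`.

toy

t(#20)→78 and h(#8)→42: differences scale by 3, so n = 3·pos + 18. With a=1..z=26, the number is 3·pos + 18.
Reversing it on 78.63.93: 78→(78−18)÷3=20=t, 63→(63−18)÷3=15=o, 93→(93−18)÷3=25=y.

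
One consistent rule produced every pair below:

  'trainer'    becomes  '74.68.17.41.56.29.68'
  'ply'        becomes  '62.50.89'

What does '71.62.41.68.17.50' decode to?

t(#20)→74 and r(#18)→68: differences scale by 3, so n = 3·pos + 14. The formula is n = 3×(alphabet index, a=1) + 14.
Reversing it on 71.62.41.68.17.50: 71→(71−14)÷3=19=s, 62→(62−14)÷3=16=p, 41→(41−14)÷3=9=i, 68→(68−14)÷3=18=r, 17→(17−14)÷3=1=a, 50→(50−14)÷3=12=l.

spiral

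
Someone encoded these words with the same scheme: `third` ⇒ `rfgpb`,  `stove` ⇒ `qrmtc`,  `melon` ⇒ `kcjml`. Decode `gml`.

Compare letters: t→r is +24, h→f is +24, i→g is +24 — a constant shift. It's a constant shift of +24 (ROT24).
Reversing it on gml: g−24=i, m−24=o, l−24=n.

ion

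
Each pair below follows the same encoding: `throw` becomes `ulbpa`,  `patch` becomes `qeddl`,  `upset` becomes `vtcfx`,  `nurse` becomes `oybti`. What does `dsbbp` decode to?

Shifts by position in throw: pos 0: t→u (+1), pos 1: h→l (+4), pos 2: r→b (+10), pos 3: o→p (+1), pos 4: w→a (+4) — repeating every 3. The shifts repeat in a cycle of length 3: positions 0,1,… shift by +1, +4, +10, then the pattern repeats.
Reversing it on dsbbp: d−1=c, s−4=o, b−10=r, b−1=a, p−4=l.

coral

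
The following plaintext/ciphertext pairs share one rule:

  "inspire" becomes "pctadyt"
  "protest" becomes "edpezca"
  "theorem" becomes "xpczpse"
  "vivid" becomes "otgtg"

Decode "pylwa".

plane

The output letters match the input read backwards, each shifted +11: inspire reversed is eripsni. Read the word backwards and shift each letter +11.
Reversing it on pylwa: shift back: p−11=e, y−11=n, l−11=a, w−11=l, a−11=p → enalp; then reverse → plane.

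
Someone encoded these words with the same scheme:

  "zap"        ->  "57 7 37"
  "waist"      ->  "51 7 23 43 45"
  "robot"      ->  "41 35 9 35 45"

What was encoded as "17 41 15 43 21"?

z(#26)→57 and a(#1)→7: differences scale by 2, so n = 2·pos + 5. With a=1..z=26, the number is 2·pos + 5.
Undoing it on 17 41 15 43 21: 17→(17−5)÷2=6=f, 41→(41−5)÷2=18=r, 15→(15−5)÷2=5=e, 43→(43−5)÷2=19=s, 21→(21−5)÷2=8=h.

fresh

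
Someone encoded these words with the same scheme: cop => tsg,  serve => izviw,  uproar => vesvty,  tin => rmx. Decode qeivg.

cream

The output letters match the input read backwards, each shifted +4: cop reversed is poc. Read the word backwards and shift each letter +4.
Decoding qeivg: shift back: q−4=m, e−4=a, i−4=e, v−4=r, g−4=c → maerc; then reverse → cream.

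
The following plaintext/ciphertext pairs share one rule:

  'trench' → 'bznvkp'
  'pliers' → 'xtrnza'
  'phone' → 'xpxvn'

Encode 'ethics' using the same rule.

nbprka

The shift depends on letter class: consonant t→b is +8, but vowel e→n is +9. Two shifts are in play — +9 for a/e/i/o/u, +8 for every other letter.
For ethics: e(vowel)+9=n, t(cons)+8=b, h(cons)+8=p, i(vowel)+9=r, c(cons)+8=k, s(cons)+8=a.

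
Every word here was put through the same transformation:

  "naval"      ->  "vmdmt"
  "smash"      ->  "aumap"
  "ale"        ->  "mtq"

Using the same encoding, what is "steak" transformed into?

abqms

The shift depends on letter class: consonant n→v is +8, but vowel a→m is +12. Two shifts are in play — +12 for a/e/i/o/u, +8 for every other letter.
For steak: s(cons)+8=a, t(cons)+8=b, e(vowel)+12=q, a(vowel)+12=m, k(cons)+8=s.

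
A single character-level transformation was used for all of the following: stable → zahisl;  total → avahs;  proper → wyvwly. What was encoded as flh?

yea

Compare letters: s→z is +7, t→a is +7, a→h is +7 — a constant shift. Every letter moves 7 places later in the alphabet, wrapping around z→a.
Decoding flh: f−7=y, l−7=e, h−7=a.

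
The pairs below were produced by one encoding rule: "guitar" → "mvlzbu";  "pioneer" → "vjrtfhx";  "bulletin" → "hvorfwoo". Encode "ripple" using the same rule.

A repeating key of period 3 is used — shifts +6, +1, +3 over and over.
On ripple: r+6=x, i+1=j, p+3=s, p+6=v, l+1=m, e+3=h.

xjsvmh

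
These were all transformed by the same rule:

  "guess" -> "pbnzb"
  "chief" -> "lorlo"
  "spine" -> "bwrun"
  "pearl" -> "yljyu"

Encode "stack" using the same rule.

bajjt

The shifts repeat in a cycle of length 2: positions 0,1,… shift by +9, +7, then the pattern repeats.
For stack: s+9=b, t+7=a, a+9=j, c+7=j, k+9=t.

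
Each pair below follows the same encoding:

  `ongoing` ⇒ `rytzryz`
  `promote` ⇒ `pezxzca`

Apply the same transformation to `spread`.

olpcad

The output letters match the input read backwards, each shifted +11: ongoing reversed is gniogno. Read the word backwards and shift each letter +11.
For spread: reverse → daerps; then shift: d+11=o, a+11=l, e+11=p, r+11=c, p+11=a, s+11=d.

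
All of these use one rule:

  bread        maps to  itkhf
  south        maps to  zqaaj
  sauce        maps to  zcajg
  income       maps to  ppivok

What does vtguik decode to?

Shifts by position in bread: pos 0: b→i (+7), pos 1: r→t (+2), pos 2: e→k (+6), pos 3: a→h (+7), pos 4: d→f (+2) — repeating every 3. The shifts repeat in a cycle of length 3: positions 0,1,… shift by +7, +2, +6, then the pattern repeats.
Decoding vtguik: v−7=o, t−2=r, g−6=a, u−7=n, i−2=g, k−6=e.

orange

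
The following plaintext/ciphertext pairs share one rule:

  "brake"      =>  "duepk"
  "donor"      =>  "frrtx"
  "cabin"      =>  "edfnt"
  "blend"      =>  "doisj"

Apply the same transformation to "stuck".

uwyhq

Letter i (0-indexed) is shifted by i+2, so successive shifts are 2, 3, 4, ….
On stuck: s+2=u, t+3=w, u+4=y, c+5=h, k+6=q.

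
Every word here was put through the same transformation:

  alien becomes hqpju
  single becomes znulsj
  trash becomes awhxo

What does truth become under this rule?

Shifts by position in alien: pos 0: a→h (+7), pos 1: l→q (+5), pos 2: i→p (+7), pos 3: e→j (+5) — repeating every 2. The shifts repeat in a cycle of length 2: positions 0,1,… shift by +7, +5, then the pattern repeats.
For truth: t+7=a, r+5=w, u+7=b, t+5=y, h+7=o.

awbyo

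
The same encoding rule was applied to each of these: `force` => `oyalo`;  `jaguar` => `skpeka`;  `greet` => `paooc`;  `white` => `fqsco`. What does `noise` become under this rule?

The rule splits by letter class: vowels +10, consonants +9.
For noise: n(cons)+9=w, o(vowel)+10=y, i(vowel)+10=s, s(cons)+9=b, e(vowel)+10=o.

wysbo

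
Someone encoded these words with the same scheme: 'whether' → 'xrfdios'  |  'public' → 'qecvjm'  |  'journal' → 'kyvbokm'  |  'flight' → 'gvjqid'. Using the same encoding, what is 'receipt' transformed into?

sodojzu

It's a Vigenère-style cipher with numeric key [1,10]: position i shifts by key[i mod 2].
Applying it to receipt: r+1=s, e+10=o, c+1=d, e+10=o, i+1=j, p+10=z, t+1=u.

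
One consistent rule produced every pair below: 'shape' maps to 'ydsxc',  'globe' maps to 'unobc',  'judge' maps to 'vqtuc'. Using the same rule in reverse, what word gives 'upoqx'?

group

s(18)→y(24) and h(7)→d(3) fit y≡9x+18 (mod 26); the inverse of 9 mod 26 is 3. Treating letters as 0–25, the rule is x ↦ 9x + 18 (mod 26).
Decoding upoqx: u(20)→3·(20−18)≡6=g; p(15)→3·(15−18)≡17=r; o(14)→3·(14−18)≡14=o; q(16)→3·(16−18)≡20=u; x(23)→3·(23−18)≡15=p (all mod 26).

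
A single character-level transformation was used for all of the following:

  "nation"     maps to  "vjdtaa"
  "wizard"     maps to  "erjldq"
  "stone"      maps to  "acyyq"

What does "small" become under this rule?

In nation: n→v is +8, a→j is +9, t→d is +10, i→t is +11 — the shift increases by 1 each position. Letter i (0-indexed) is shifted by i+8, so successive shifts are 8, 9, 10, ….
For small: s+8=a, m+9=v, a+10=k, l+11=w, l+12=x.

avkwx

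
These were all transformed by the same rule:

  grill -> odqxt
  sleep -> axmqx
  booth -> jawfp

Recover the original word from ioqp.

acid

Shifts by position in grill: pos 0: g→o (+8), pos 1: r→d (+12), pos 2: i→q (+8), pos 3: l→x (+12) — repeating every 2. It's a Vigenère-style cipher with numeric key [8,12]: position i shifts by key[i mod 2].
Decoding ioqp: i−8=a, o−12=c, q−8=i, p−12=d.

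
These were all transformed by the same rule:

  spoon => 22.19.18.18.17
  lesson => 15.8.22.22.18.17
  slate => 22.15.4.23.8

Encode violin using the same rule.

Letters become their 1-based position plus 3 (so a→4, b→5, …).
On violin: v=22→25, i=9→12, o=15→18, l=12→15, i=9→12, n=14→17.

25.12.18.15.12.17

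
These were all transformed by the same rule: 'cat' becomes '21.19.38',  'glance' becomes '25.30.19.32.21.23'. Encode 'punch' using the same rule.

34.39.32.21.26

c is letter #3 and maps to 21: an offset of 18. The number is (letter's place in the alphabet, a=1) + 18.
Applying it to punch: p=16→34, u=21→39, n=14→32, c=3→21, h=8→26.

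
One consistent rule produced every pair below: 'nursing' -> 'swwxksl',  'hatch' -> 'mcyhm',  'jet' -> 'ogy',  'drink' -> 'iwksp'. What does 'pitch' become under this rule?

The shift depends on letter class: consonant n→s is +5, but vowel u→w is +2. Two shifts are in play — +2 for a/e/i/o/u, +5 for every other letter.
For pitch: p(cons)+5=u, i(vowel)+2=k, t(cons)+5=y, c(cons)+5=h, h(cons)+5=m.

ukyhm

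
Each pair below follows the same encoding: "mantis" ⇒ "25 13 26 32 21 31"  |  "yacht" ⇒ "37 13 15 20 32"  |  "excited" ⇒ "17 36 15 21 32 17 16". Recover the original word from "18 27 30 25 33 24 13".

formula

m is letter #13 and maps to 25: an offset of 12. Each letter is replaced by its alphabet position (a=1..z=26) + 12.
Reversing it on 18 27 30 25 33 24 13: 18→(18−12)÷1=6=f, 27→(27−12)÷1=15=o, 30→(30−12)÷1=18=r, 25→(25−12)÷1=13=m, 33→(33−12)÷1=21=u, 24→(24−12)÷1=12=l, 13→(13−12)÷1=1=a.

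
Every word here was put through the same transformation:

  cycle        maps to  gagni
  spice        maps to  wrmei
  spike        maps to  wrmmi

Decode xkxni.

title

Shifts by position in cycle: pos 0: c→g (+4), pos 1: y→a (+2), pos 2: c→g (+4), pos 3: l→n (+2) — repeating every 2. It's a Vigenère-style cipher with numeric key [4,2]: position i shifts by key[i mod 2].
Decoding xkxni: x−4=t, k−2=i, x−4=t, n−2=l, i−4=e.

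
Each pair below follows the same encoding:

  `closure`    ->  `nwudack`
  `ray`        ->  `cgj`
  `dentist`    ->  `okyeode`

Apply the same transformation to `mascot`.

xgdnue

The shift depends on letter class: consonant c→n is +11, but vowel o→u is +6. Vowels shift forward by 6 and consonants shift forward by 11.
For mascot: m(cons)+11=x, a(vowel)+6=g, s(cons)+11=d, c(cons)+11=n, o(vowel)+6=u, t(cons)+11=e.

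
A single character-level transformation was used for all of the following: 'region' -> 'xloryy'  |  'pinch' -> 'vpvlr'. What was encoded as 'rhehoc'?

lawyer

In region: r→x is +6, e→l is +7, g→o is +8, i→r is +9 — the shift increases by 1 each position. Letter i (0-indexed) is shifted by i+6, so successive shifts are 6, 7, 8, ….
Decoding rhehoc: r−6=l, h−7=a, e−8=w, h−9=y, o−10=e, c−11=r.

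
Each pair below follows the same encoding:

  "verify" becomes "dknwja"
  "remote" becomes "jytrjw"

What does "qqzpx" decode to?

The word is reversed, then every letter is shifted forward by 5.
Undoing it on qqzpx: shift back: q−5=l, q−5=l, z−5=u, p−5=k, x−5=s → lluks; then reverse → skull.

skull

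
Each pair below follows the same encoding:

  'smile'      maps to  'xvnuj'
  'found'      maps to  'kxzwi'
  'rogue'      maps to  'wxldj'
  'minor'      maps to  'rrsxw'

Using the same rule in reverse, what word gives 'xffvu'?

swamp

Shifts by position in smile: pos 0: s→x (+5), pos 1: m→v (+9), pos 2: i→n (+5), pos 3: l→u (+9) — repeating every 2. A repeating key of period 2 is used — shifts +5, +9 over and over.
Reversing it on xffvu: x−5=s, f−9=w, f−5=a, v−9=m, u−5=p.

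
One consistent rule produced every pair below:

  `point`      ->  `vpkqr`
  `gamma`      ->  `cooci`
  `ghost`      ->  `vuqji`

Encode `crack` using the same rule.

The output letters match the input read backwards, each shifted +2: point reversed is tniop. Read the word backwards and shift each letter +2.
Applying it to crack: reverse → kcarc; then shift: k+2=m, c+2=e, a+2=c, r+2=t, c+2=e.

mecte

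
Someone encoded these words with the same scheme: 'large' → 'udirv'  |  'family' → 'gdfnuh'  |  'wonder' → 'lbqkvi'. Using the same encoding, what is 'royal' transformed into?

ibhdu

l(11)→u(20) and a(0)→d(3) fit y≡11x+3 (mod 26); the inverse of 11 mod 26 is 19. This is an affine cipher: with a=0,…,z=25, each position x becomes (11x+3) mod 26.
On royal: r(17)→11·17+3≡8=i; o(14)→11·14+3≡1=b; y(24)→11·24+3≡7=h; a(0)→11·0+3≡3=d; l(11)→11·11+3≡20=u (all mod 26).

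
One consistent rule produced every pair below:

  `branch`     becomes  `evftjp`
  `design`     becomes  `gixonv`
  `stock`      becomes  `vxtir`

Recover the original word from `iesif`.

fancy

In branch: b→e is +3, r→v is +4, a→f is +5, n→t is +6 — the shift increases by 1 each position. The shift increases by 1 at each position, starting from +3: 3, 4, 5, ….
Reversing it on iesif: i−3=f, e−4=a, s−5=n, i−6=c, f−7=y.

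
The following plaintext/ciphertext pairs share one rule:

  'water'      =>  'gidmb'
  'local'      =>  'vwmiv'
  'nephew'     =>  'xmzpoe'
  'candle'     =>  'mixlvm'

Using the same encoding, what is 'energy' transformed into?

ovozqg

Shifts by position in water: pos 0: w→g (+10), pos 1: a→i (+8), pos 2: t→d (+10), pos 3: e→m (+8) — repeating every 2. A repeating key of period 2 is used — shifts +10, +8 over and over.
Applying it to energy: e+10=o, n+8=v, e+10=o, r+8=z, g+10=q, y+8=g.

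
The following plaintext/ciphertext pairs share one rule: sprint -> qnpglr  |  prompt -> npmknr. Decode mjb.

old

Every letter moves 24 places later in the alphabet, wrapping around z→a.
Decoding mjb: m−24=o, j−24=l, b−24=d.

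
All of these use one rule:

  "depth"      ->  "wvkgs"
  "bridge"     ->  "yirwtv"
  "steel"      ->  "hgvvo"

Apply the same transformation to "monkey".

Each pair mirrors across the alphabet (d↔w, e↔v, p↔k): positions sum to 25. Each letter is replaced by its mirror in the alphabet: a↔z, b↔y, c↔x, and so on (the Atbash cipher).
Applying it to monkey: m↔n, o↔l, n↔m, k↔p, e↔v, y↔b.

nlmpvb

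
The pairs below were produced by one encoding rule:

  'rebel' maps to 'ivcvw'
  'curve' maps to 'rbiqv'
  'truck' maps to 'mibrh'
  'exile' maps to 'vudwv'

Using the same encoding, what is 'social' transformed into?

xprdnw

r(17)→i(8) and e(4)→v(21) fit y≡15x+13 (mod 26); the inverse of 15 mod 26 is 7. Each letter's alphabet position (a=0..z=25) is mapped through 15·x+13 mod 26 — an affine cipher.
For social: s(18)→15·18+13≡23=x; o(14)→15·14+13≡15=p; c(2)→15·2+13≡17=r; i(8)→15·8+13≡3=d; a(0)→15·0+13≡13=n; l(11)→15·11+13≡22=w (all mod 26).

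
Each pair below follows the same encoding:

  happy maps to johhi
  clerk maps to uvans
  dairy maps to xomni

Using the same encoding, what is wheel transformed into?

This is an affine cipher: with a=0,…,z=25, each position x becomes (3x+14) mod 26.
For wheel: w(22)→3·22+14≡2=c; h(7)→3·7+14≡9=j; e(4)→3·4+14≡0=a; e(4)→3·4+14≡0=a; l(11)→3·11+14≡21=v (all mod 26).

cjaav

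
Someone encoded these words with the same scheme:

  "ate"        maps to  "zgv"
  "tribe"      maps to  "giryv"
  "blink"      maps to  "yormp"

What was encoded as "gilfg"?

trout

Letters are reflected about the middle of the alphabet (position → 25−position): Atbash.
Undoing it on gilfg: g↔t, i↔r, l↔o, f↔u, g↔t.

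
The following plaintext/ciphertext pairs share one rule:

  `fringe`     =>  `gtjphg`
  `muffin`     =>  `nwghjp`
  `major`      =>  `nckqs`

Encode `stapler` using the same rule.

Shifts by position in fringe: pos 0: f→g (+1), pos 1: r→t (+2), pos 2: i→j (+1), pos 3: n→p (+2) — repeating every 2. It's a Vigenère-style cipher with numeric key [1,2]: position i shifts by key[i mod 2].
Applying it to stapler: s+1=t, t+2=v, a+1=b, p+2=r, l+1=m, e+2=g, r+1=s.

tvbrmgs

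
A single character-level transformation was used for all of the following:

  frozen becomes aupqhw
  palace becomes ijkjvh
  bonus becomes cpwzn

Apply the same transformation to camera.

f(5)→a(0) and r(17)→u(20) fit y≡19x+9 (mod 26); the inverse of 19 mod 26 is 11. Each letter's alphabet position (a=0..z=25) is mapped through 19·x+9 mod 26 — an affine cipher.
For camera: c(2)→19·2+9≡21=v; a(0)→19·0+9≡9=j; m(12)→19·12+9≡3=d; e(4)→19·4+9≡7=h; r(17)→19·17+9≡20=u; a(0)→19·0+9≡9=j (all mod 26).

vjdhuj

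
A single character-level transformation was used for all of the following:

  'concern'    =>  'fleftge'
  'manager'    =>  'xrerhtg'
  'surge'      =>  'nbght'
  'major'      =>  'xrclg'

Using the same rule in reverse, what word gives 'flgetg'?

c(2)→f(5) and o(14)→l(11) fit y≡7x+17 (mod 26); the inverse of 7 mod 26 is 15. This is an affine cipher: with a=0,…,z=25, each position x becomes (7x+17) mod 26.
Reversing it on flgetg: f(5)→15·(5−17)≡2=c; l(11)→15·(11−17)≡14=o; g(6)→15·(6−17)≡17=r; e(4)→15·(4−17)≡13=n; t(19)→15·(19−17)≡4=e; g(6)→15·(6−17)≡17=r (all mod 26).

corner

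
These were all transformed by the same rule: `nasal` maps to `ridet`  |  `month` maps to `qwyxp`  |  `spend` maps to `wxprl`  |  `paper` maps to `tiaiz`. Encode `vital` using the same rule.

It's a Vigenère-style cipher with numeric key [4,8,11]: position i shifts by key[i mod 3].
Applying it to vital: v+4=z, i+8=q, t+11=e, a+4=e, l+8=t.

zqeet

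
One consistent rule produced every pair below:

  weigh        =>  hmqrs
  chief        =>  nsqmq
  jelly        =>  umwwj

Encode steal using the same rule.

Two shifts are in play — +8 for a/e/i/o/u, +11 for every other letter.
On steal: s(cons)+11=d, t(cons)+11=e, e(vowel)+8=m, a(vowel)+8=i, l(cons)+11=w.

demiw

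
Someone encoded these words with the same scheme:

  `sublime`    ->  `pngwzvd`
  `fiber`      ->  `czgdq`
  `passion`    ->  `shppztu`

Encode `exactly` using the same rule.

s(18)→p(15) and u(20)→n(13) fit y≡25x+7 (mod 26); the inverse of 25 mod 26 is 25. Treating letters as 0–25, the rule is x ↦ 25x + 7 (mod 26).
For exactly: e(4)→25·4+7≡3=d; x(23)→25·23+7≡10=k; a(0)→25·0+7≡7=h; c(2)→25·2+7≡5=f; t(19)→25·19+7≡14=o; l(11)→25·11+7≡22=w; y(24)→25·24+7≡9=j (all mod 26).

dkhfowj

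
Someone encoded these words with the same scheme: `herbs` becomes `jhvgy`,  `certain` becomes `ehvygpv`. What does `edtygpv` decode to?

captain

In herbs: h→j is +2, e→h is +3, r→v is +4, b→g is +5 — the shift increases by 1 each position. The shift increases by 1 at each position, starting from +2: 2, 3, 4, ….
Reversing it on edtygpv: e−2=c, d−3=a, t−4=p, y−5=t, g−6=a, p−7=i, v−8=n.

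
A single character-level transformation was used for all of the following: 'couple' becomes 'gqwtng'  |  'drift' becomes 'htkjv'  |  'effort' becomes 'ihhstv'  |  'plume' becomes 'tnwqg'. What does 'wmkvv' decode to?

It's a Vigenère-style cipher with numeric key [4,2,2]: position i shifts by key[i mod 3].
Decoding wmkvv: w−4=s, m−2=k, k−2=i, v−4=r, v−2=t.

skirt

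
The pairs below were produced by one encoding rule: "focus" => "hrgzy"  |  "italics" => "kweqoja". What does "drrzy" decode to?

bonus

In focus: f→h is +2, o→r is +3, c→g is +4, u→z is +5 — the shift increases by 1 each position. Each letter shifts forward by (position + 2), i.e. 2, 3, 4, … — the shift grows by one for each successive letter.
Reversing it on drrzy: d−2=b, r−3=o, r−4=n, z−5=u, y−6=s.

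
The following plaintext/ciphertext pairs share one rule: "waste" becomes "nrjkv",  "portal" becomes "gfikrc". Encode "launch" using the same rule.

Compare letters: w→n is +17, a→r is +17, s→j is +17 — a constant shift. This is a Caesar cipher with shift 17.
On launch: l+17=c, a+17=r, u+17=l, n+17=e, c+17=t, h+17=y.

crlety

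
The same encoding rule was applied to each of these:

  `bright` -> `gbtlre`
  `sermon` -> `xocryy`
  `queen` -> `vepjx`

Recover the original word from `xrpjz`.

Shifts by position in bright: pos 0: b→g (+5), pos 1: r→b (+10), pos 2: i→t (+11), pos 3: g→l (+5), pos 4: h→r (+10), pos 5: t→e (+11) — repeating every 3. It's a Vigenère-style cipher with numeric key [5,10,11]: position i shifts by key[i mod 3].
Undoing it on xrpjz: x−5=s, r−10=h, p−11=e, j−5=e, z−10=p.

sheep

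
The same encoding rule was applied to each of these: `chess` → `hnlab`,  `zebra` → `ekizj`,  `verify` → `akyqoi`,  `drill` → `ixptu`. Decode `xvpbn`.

In chess: c→h is +5, h→n is +6, e→l is +7, s→a is +8 — the shift increases by 1 each position. Letter i (0-indexed) is shifted by i+5, so successive shifts are 5, 6, 7, ….
Reversing it on xvpbn: x−5=s, v−6=p, p−7=i, b−8=t, n−9=e.

spite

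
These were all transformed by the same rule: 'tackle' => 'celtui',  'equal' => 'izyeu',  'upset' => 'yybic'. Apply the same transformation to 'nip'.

wmy

The shift depends on letter class: consonant t→c is +9, but vowel a→e is +4. The rule splits by letter class: vowels +4, consonants +9.
For nip: n(cons)+9=w, i(vowel)+4=m, p(cons)+9=y.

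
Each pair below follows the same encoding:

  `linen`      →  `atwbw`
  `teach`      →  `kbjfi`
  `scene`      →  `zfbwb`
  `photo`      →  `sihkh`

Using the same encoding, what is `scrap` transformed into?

zfojs

l(11)→a(0) and i(8)→t(19) fit y≡11x+9 (mod 26); the inverse of 11 mod 26 is 19. This is an affine cipher: with a=0,…,z=25, each position x becomes (11x+9) mod 26.
For scrap: s(18)→11·18+9≡25=z; c(2)→11·2+9≡5=f; r(17)→11·17+9≡14=o; a(0)→11·0+9≡9=j; p(15)→11·15+9≡18=s (all mod 26).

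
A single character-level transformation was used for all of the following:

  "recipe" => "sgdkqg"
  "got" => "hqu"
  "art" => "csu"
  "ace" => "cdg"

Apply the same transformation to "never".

ogwgs

Vowels shift forward by 2 and consonants shift forward by 1.
For never: n(cons)+1=o, e(vowel)+2=g, v(cons)+1=w, e(vowel)+2=g, r(cons)+1=s.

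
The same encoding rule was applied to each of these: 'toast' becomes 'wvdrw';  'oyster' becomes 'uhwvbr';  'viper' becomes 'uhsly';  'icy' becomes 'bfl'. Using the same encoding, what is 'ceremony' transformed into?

bqrphuhf

Two steps: reverse the string, then apply a Caesar shift of +3.
Applying it to ceremony: reverse → ynomerec; then shift: y+3=b, n+3=q, o+3=r, m+3=p, e+3=h, r+3=u, e+3=h, c+3=f.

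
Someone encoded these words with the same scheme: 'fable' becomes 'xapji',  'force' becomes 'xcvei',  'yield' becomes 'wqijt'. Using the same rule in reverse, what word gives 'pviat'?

f(5)→x(23) and a(0)→a(0) fit y≡15x+0 (mod 26); the inverse of 15 mod 26 is 7. Each letter's alphabet position (a=0..z=25) is mapped through 15·x+0 mod 26 — an affine cipher.
Reversing it on pviat: p(15)→7·(15−0)≡1=b; v(21)→7·(21−0)≡17=r; i(8)→7·(8−0)≡4=e; a(0)→7·(0−0)≡0=a; t(19)→7·(19−0)≡3=d (all mod 26).

bread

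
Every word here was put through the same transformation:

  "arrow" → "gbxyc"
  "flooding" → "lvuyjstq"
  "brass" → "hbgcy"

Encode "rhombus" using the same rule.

xruwhey

A repeating key of period 2 is used — shifts +6, +10 over and over.
Applying it to rhombus: r+6=x, h+10=r, o+6=u, m+10=w, b+6=h, u+10=e, s+6=y.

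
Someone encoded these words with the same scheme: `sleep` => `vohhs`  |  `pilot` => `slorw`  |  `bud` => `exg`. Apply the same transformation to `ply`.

sob

Compare letters: s→v is +3, l→o is +3, e→h is +3 — a constant shift. Each letter is shifted forward by 3 in the alphabet (a Caesar shift of +3).
For ply: p+3=s, l+3=o, y+3=b.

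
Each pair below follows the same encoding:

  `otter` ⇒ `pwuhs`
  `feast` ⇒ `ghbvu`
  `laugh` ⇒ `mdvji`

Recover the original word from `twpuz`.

story

Shifts by position in otter: pos 0: o→p (+1), pos 1: t→w (+3), pos 2: t→u (+1), pos 3: e→h (+3) — repeating every 2. A repeating key of period 2 is used — shifts +1, +3 over and over.
Undoing it on twpuz: t−1=s, w−3=t, p−1=o, u−3=r, z−1=y.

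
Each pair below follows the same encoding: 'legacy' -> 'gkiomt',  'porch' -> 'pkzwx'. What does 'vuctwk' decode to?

column

The word is reversed, then every letter is shifted forward by 8.
Decoding vuctwk: shift back: v−8=n, u−8=m, c−8=u, t−8=l, w−8=o, k−8=c → nmuloc; then reverse → column.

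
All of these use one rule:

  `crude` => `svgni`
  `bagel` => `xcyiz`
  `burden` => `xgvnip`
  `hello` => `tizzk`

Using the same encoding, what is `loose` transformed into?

zkkqi

c(2)→s(18) and r(17)→v(21) fit y≡21x+2 (mod 26); the inverse of 21 mod 26 is 5. This is an affine cipher: with a=0,…,z=25, each position x becomes (21x+2) mod 26.
For loose: l(11)→21·11+2≡25=z; o(14)→21·14+2≡10=k; o(14)→21·14+2≡10=k; s(18)→21·18+2≡16=q; e(4)→21·4+2≡8=i (all mod 26).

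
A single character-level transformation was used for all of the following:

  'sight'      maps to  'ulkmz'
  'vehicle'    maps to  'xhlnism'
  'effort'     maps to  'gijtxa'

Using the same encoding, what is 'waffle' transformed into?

ydjkrl

In sight: s→u is +2, i→l is +3, g→k is +4, h→m is +5 — the shift increases by 1 each position. Each letter shifts forward by (position + 2), i.e. 2, 3, 4, … — the shift grows by one for each successive letter.
For waffle: w+2=y, a+3=d, f+4=j, f+5=k, l+6=r, e+7=l.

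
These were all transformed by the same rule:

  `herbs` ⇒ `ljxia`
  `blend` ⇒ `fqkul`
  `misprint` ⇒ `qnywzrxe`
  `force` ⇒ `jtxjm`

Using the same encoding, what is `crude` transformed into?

gwakm

In herbs: h→l is +4, e→j is +5, r→x is +6, b→i is +7 — the shift increases by 1 each position. Letter i (0-indexed) is shifted by i+4, so successive shifts are 4, 5, 6, ….
Applying it to crude: c+4=g, r+5=w, u+6=a, d+7=k, e+8=m.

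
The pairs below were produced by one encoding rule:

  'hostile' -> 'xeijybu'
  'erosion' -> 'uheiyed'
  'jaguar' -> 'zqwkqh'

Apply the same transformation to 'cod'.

Compare letters: h→x is +16, o→e is +16, s→i is +16 — a constant shift. This is a Caesar cipher with shift 16.
Applying it to cod: c+16=s, o+16=e, d+16=t.

set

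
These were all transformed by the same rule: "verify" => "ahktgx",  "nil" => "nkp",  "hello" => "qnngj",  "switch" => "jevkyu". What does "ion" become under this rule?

pqk

Read the word backwards and shift each letter +2.
Applying it to ion: reverse → noi; then shift: n+2=p, o+2=q, i+2=k.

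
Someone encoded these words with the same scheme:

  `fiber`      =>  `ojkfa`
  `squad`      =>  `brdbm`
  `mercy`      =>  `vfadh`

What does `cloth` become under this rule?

Shifts by position in fiber: pos 0: f→o (+9), pos 1: i→j (+1), pos 2: b→k (+9), pos 3: e→f (+1) — repeating every 2. It's a Vigenère-style cipher with numeric key [9,1]: position i shifts by key[i mod 2].
On cloth: c+9=l, l+1=m, o+9=x, t+1=u, h+9=q.

lmxuq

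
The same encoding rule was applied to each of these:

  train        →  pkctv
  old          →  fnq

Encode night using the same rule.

vjikp

The output letters match the input read backwards, each shifted +2: train reversed is niart. Two steps: reverse the string, then apply a Caesar shift of +2.
On night: reverse → thgin; then shift: t+2=v, h+2=j, g+2=i, i+2=k, n+2=p.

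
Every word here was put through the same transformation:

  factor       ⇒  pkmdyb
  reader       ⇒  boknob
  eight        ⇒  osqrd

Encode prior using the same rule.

zbsyb

Every letter moves 10 places later in the alphabet, wrapping around z→a.
On prior: p+10=z, r+10=b, i+10=s, o+10=y, r+10=b.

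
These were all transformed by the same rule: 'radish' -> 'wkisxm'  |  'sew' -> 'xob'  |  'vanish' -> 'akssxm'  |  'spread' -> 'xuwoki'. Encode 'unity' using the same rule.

essyd

The shift depends on letter class: consonant r→w is +5, but vowel a→k is +10. Vowels shift forward by 10 and consonants shift forward by 5.
On unity: u(vowel)+10=e, n(cons)+5=s, i(vowel)+10=s, t(cons)+5=y, y(cons)+5=d.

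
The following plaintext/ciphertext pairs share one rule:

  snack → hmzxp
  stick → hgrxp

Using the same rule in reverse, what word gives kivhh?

press

Each pair mirrors across the alphabet (s↔h, n↔m, a↔z): positions sum to 25. Letters are reflected about the middle of the alphabet (position → 25−position): Atbash.
Undoing it on kivhh: k↔p, i↔r, v↔e, h↔s, h↔s.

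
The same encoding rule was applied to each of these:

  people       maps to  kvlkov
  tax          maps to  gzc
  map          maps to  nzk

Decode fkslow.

Each pair mirrors across the alphabet (p↔k, e↔v, o↔l): positions sum to 25. Letters are reflected about the middle of the alphabet (position → 25−position): Atbash.
Undoing it on fkslow: f↔u, k↔p, s↔h, l↔o, o↔l, w↔d.

uphold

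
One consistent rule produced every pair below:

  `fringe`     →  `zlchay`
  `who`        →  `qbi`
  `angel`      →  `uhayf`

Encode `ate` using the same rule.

Compare letters: f→z is +20, r→l is +20, i→c is +20 — a constant shift. This is a Caesar cipher with shift 20.
For ate: a+20=u, t+20=n, e+20=y.

uny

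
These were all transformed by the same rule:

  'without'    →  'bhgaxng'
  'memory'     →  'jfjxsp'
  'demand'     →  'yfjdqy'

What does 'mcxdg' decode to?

float

Treating letters as 0–25, the rule is x ↦ 7x + 3 (mod 26).
Decoding mcxdg: m(12)→15·(12−3)≡5=f; c(2)→15·(2−3)≡11=l; x(23)→15·(23−3)≡14=o; d(3)→15·(3−3)≡0=a; g(6)→15·(6−3)≡19=t (all mod 26).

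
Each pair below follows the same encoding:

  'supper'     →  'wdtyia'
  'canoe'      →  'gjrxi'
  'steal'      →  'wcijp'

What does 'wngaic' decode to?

It's a Vigenère-style cipher with numeric key [4,9]: position i shifts by key[i mod 2].
Undoing it on wngaic: w−4=s, n−9=e, g−4=c, a−9=r, i−4=e, c−9=t.

secret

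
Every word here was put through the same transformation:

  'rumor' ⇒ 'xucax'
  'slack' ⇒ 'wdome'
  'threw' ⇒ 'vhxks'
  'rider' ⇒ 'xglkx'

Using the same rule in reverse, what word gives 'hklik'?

Treating letters as 0–25, the rule is x ↦ 25x + 14 (mod 26).
Undoing it on hklik: h(7)→25·(7−14)≡7=h; k(10)→25·(10−14)≡4=e; l(11)→25·(11−14)≡3=d; i(8)→25·(8−14)≡6=g; k(10)→25·(10−14)≡4=e (all mod 26).

hedge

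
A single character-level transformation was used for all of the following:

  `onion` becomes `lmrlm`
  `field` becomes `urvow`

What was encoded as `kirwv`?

Each pair mirrors across the alphabet (o↔l, n↔m, i↔r): positions sum to 25. Letters are reflected about the middle of the alphabet (position → 25−position): Atbash.
Reversing it on kirwv: k↔p, i↔r, r↔i, w↔d, v↔e.

pride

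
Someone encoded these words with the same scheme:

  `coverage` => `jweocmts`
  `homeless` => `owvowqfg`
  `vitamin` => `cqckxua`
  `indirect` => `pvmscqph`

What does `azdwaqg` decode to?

trumpet

In coverage: c→j is +7, o→w is +8, v→e is +9, e→o is +10 — the shift increases by 1 each position. The shift increases by 1 at each position, starting from +7: 7, 8, 9, ….
Reversing it on azdwaqg: a−7=t, z−8=r, d−9=u, w−10=m, a−11=p, q−12=e, g−13=t.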